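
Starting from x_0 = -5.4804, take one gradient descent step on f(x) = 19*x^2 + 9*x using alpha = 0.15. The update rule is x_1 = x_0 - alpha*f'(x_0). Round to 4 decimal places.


We compute the gradient at x_0 and apply the update.
f'(x) = 38*x + 9
f'(-5.4804) = 38*-5.4804 + 9 = -199.2552
x_1 = -5.4804 - 0.15*-199.2552 = 24.4079


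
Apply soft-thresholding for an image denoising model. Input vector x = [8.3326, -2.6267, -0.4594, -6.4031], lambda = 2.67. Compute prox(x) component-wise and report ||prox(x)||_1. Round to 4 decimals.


Soft-thresholding with lambda = 2.67:
prox(8.3326) = sign(8.3326)*max(|8.3326| - 2.67, 0) = 5.6626
prox(-2.6267) = sign(-2.6267)*max(|-2.6267| - 2.67, 0) = 0.0
prox(-0.4594) = sign(-0.4594)*max(|-0.4594| - 2.67, 0) = 0.0
prox(-6.4031) = sign(-6.4031)*max(|-6.4031| - 2.67, 0) = -3.7331
prox(x) = [5.6626, 0.0, 0.0, -3.7331]
||prox(x)||_1 = 5.6626 + 0.0 + 0.0 + 3.7331 = 9.3957


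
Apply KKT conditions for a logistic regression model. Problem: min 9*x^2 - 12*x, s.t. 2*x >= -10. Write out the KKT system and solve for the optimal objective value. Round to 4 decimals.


Step 1: Try lambda = 0 (constraint inactive).
Stationarity: 2*9*x - 12 = 0
x* = 12/(2*9) = 2/3 = 0.6667 (rounded; the exact value 2/3 is used below)
Check constraint: 2*0.6667 = 1.3334 >= -10 -- satisfied.
Step 2: Compute optimal value.
f(x*) = 9*(2/3)^2 - 12*(2/3) = -4.0


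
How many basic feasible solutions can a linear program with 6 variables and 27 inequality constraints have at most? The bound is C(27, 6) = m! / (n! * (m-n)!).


Each vertex corresponds to some choice of n active constraints out of m, so the number of vertices is at most C(m, n) = m! / (n!(m-n)!).
m = 27, n = 6
Numerator: 27 * 26 * 25 * 24 * 23 * 22
Denominator: 6! = 720
C(27, 6) = 296010


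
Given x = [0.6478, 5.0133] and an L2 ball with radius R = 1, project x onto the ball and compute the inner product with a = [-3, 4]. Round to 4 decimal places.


Step 1: Compute ||x|| (intermediates to 6 decimals).
||x|| = sqrt(0.6478^2 + 5.0133^2) = 5.05498
Step 2: Project.
Since ||x|| > R, scale = R/||x|| = 1/5.05498 = 0.197825, proj(x) = scale * x
proj(x) = [0.128151, 0.991756]
Step 3: Dot product.
a^T * proj(x) = -3*0.128151 + 4*0.991756 = 3.5826


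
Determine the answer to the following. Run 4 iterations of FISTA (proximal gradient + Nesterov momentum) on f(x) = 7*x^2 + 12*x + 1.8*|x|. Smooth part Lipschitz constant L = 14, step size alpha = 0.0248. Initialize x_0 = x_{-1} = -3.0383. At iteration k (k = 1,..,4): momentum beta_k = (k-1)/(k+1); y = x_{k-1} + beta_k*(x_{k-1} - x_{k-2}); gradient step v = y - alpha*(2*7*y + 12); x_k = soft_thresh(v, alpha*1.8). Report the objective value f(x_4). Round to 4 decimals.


FISTA on f(x) = 7*x^2 + 12*x + 1.8*|x|
L = 14, alpha = 0.0248
Iteration 1: beta = 0.0, y = -3.0383 + 0.0*(-3.0383 + 3.0383) = -3.0383
  grad(y) = -30.5362, v = y - alpha*grad = -2.281
  prox(v) = soft_thresh(-2.281, 0.0446) = -2.2364
Iteration 2: beta = 0.3333, y = -2.2364 + 0.3333*(-2.2364 + 3.0383) = -1.969
  grad(y) = -15.5667, v = y - alpha*grad = -1.583
  prox(v) = soft_thresh(-1.583, 0.0446) = -1.5384
Iteration 3: beta = 0.5, y = -1.5384 + 0.5*(-1.5384 + 2.2364) = -1.1894
  grad(y) = -4.6509, v = y - alpha*grad = -1.074
  prox(v) = soft_thresh(-1.074, 0.0446) = -1.0294
Iteration 4: beta = 0.6, y = -1.0294 + 0.6*(-1.0294 + 1.5384) = -0.724
  grad(y) = 1.8643, v = y - alpha*grad = -0.7702
  prox(v) = soft_thresh(-0.7702, 0.0446) = -0.7256
f(x_4) = 7*(-0.7256)^2 + 12*(-0.7256) + 1.8*|-0.7256| = -3.7157


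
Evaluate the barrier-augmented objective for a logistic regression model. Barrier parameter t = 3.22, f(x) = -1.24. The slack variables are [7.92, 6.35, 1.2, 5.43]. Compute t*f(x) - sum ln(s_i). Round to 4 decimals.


Step 1: Compute log-barrier.
ln values: [2.0694, 1.8485, 0.1823, 1.6919]
phi = -(2.0694 + 1.8485 + 0.1823 + 1.6919) = -5.7921
Step 2: Compute augmented objective.
t*f(x) = 3.22*-1.24 = -3.9928
Total = -3.9928 - 5.7921 = -9.7849


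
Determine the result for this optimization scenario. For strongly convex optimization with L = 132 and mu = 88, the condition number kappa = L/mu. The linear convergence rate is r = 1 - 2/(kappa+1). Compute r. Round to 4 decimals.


Step 1: Compute the condition number.
kappa = L/mu = 132/88 = 1.5
Step 2: Compute the convergence rate.
r = 1 - 2/(kappa + 1) = 1 - 2*mu/(L + mu) = (L - mu)/(L + mu) = 44/220 = 0.2


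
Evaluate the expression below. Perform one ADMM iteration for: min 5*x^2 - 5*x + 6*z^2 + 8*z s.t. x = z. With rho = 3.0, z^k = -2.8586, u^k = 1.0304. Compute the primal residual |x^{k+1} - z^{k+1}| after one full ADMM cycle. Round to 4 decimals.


ADMM iteration with rho = 3.0, z^k = -2.8586, u^k = 1.0304
Step 1: x-update.
Minimize 5*x^2 - 5*x + (3.0/2)*(x + 2.8586 + 1.0304)^2
FOC: (2*5 + 3.0)*x = 5 + 3.0*(-2.8586 - 1.0304)
x^{k+1} = -0.5128
Step 2: z-update.
Minimize 6*z^2 + 8*z + (3.0/2)*(-0.5128 - z + 1.0304)^2
FOC: (2*6 + 3.0)*z = -8 + 3.0*(-0.5128 + 1.0304)
z^{k+1} = -0.4298
Step 3: u-update.
u^{k+1} = 1.0304 - 0.5128 + 0.4298 = 0.9474
Step 4: Primal residual = |-0.5128 + 0.4298| = 0.083


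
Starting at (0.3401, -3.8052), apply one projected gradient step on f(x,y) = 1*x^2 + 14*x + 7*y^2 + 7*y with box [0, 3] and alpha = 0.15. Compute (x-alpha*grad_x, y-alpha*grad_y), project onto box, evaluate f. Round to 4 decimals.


Step 1: Compute gradient at (0.3401, -3.8052).
grad_x = 2*1*0.3401 + 14 = 14.6802
grad_y = 2*7*-3.8052 + 7 = -46.2728
Step 2: Gradient step.
x_raw = 0.3401 - 0.15*14.6802 = -1.8619
y_raw = -3.8052 - 0.15*-46.2728 = 3.1357
Step 3: Project onto [0, 3].
x_proj = clip(-1.8619) = 0.0
y_proj = clip(3.1357) = 3.0
Step 4: Evaluate f.
f(0.0, 3.0) = 84.0


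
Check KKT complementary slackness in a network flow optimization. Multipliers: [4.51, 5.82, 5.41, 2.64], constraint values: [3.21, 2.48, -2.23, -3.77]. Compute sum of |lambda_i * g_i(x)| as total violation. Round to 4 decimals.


KKT complementary slackness check:
lambda_1 * g_1 = 4.51 * 3.21 = 14.4771
lambda_2 * g_2 = 5.82 * 2.48 = 14.4336
lambda_3 * g_3 = 5.41 * -2.23 = -12.0643
lambda_4 * g_4 = 2.64 * -3.77 = -9.9528
Total violation = 14.4771 + 14.4336 + 12.0643 + 9.9528 = 50.9278


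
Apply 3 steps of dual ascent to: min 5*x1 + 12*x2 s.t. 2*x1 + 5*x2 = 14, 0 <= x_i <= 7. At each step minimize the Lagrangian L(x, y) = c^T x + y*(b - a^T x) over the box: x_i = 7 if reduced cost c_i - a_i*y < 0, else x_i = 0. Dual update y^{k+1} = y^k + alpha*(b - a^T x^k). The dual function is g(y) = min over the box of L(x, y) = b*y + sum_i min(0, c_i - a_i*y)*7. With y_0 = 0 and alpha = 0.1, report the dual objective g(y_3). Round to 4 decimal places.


Dual ascent for LP: min 5*x1 + 12*x2, 2*x1 + 5*x2 = 14, 0 <= x_i <= 7
Step 1: y^k = 0.0, reduced costs: (5.0, 12.0)
  x^k = (0.0, 0.0), subgradient = b - a^T x = 14.0
  y^{k+1} = 0.0 + 0.1*14.0 = 1.4
Step 2: y^k = 1.4, reduced costs: (2.2, 5.0)
  x^k = (0.0, 0.0), subgradient = b - a^T x = 14.0
  y^{k+1} = 1.4 + 0.1*14.0 = 2.8
Step 3: y^k = 2.8, reduced costs: (-0.6, -2.0)
  x^k = (7.0, 7.0), subgradient = b - a^T x = -35.0
  y^{k+1} = 2.8 + 0.1*-35.0 = -0.7
Dual objective at y_3 = -0.7: reduced costs (6.4, 15.5), box minimizer x = (0.0, 0.0)
g(y_3) = b*y + (c1 - a1*y)*x1 + (c2 - a2*y)*x2 = 14*(-0.7) + 6.4*0.0 + 15.5*0.0 = -9.8 + 0.0 + 0.0 = -9.8


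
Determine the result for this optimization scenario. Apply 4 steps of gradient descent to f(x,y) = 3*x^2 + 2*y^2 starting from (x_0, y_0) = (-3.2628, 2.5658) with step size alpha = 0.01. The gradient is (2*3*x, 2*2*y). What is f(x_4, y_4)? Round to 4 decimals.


Gradient descent on f(x,y) = 3*x^2 + 2*y^2.
Starting point: (-3.2628, 2.5658), alpha = 0.01
Step 1: grad_x = 2*3*-3.2628 = -19.5768, grad_y = 2*2*2.5658 = 10.2632
  x_1 = -3.2628 - 0.01*-19.5768 = -3.067
  y_1 = 2.5658 - 0.01*10.2632 = 2.4632
Step 2: grad_x = 2*3*-3.067 = -18.4022, grad_y = 2*2*2.4632 = 9.8527
  x_2 = -3.067 - 0.01*-18.4022 = -2.883
  y_2 = 2.4632 - 0.01*9.8527 = 2.3646
Step 3: grad_x = 2*3*-2.883 = -17.2981, grad_y = 2*2*2.3646 = 9.4586
  x_3 = -2.883 - 0.01*-17.2981 = -2.71
  y_3 = 2.3646 - 0.01*9.4586 = 2.2701
Step 4: grad_x = 2*3*-2.71 = -16.2602, grad_y = 2*2*2.2701 = 9.0802
  x_4 = -2.71 - 0.01*-16.2602 = -2.5474
  y_4 = 2.2701 - 0.01*9.0802 = 2.1793
f(-2.5474, 2.1793) = 3*(-2.5474)^2 + 2*2.1793^2 = 28.9665


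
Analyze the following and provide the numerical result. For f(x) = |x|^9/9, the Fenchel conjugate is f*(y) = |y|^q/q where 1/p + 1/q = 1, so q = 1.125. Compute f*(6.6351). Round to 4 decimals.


The conjugate exponent q satisfies 1/p + 1/q = 1.
p = 9, so q = 9/(9 - 1) = 1.125
|y|^q = 6.6351^1.125 = 8.4058
f*(6.6351) = 8.4058 / 1.125 = 7.4718


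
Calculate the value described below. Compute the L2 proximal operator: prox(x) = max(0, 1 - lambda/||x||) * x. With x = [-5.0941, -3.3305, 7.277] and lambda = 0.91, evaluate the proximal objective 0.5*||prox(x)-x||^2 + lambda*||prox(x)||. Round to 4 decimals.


Step 1: Compute ||x||.
||x|| = 9.4867
Step 2: Compute scaling factor.
scale = max(0, 1 - 0.91/9.4867) = 0.9041
Step 3: prox(x) = [-4.6055, -3.011, 6.579]
||prox(x)|| = 8.5767
Step 4: Proximal objective.
0.5*||prox-x||^2 = 0.4141
lambda*||prox|| = 7.8048
Total = 8.2188


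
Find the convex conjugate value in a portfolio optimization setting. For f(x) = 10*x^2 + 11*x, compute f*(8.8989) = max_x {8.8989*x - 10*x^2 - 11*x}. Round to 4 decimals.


f*(y) = sup_x {y*x - a*x^2 - b*x} = sup_x {(y-b)*x - a*x^2}
FOC: (y - b) - 2a*x = 0 => x* = (y - b)/(2a)
x* = (8.8989 - 11)/(2*10) = -0.1051
f*(8.8989) = (y-b)^2/(4a) = (8.8989 - 11)^2/(4*10)
= 4.4146/40 = 0.1104


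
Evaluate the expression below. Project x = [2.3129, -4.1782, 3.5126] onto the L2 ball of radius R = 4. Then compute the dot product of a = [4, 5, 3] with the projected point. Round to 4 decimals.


Step 1: Compute ||x|| (intermediates to 6 decimals).
||x|| = sqrt(2.3129^2 + (-4.1782)^2 + 3.5126^2) = 5.92834
Step 2: Project.
Since ||x|| > R, scale = R/||x|| = 4/5.92834 = 0.674725, proj(x) = scale * x
proj(x) = [1.560571, -2.819136, 2.370039]
Step 3: Dot product.
a^T * proj(x) = 4*1.560571 + 5*(-2.819136) + 3*2.370039 = -0.7433


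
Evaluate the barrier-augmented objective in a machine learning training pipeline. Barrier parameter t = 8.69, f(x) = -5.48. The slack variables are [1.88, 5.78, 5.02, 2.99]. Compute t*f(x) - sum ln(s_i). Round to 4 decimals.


Step 1: Compute log-barrier.
ln values: [0.6313, 1.7544, 1.6134, 1.0953]
phi = -(0.6313 + 1.7544 + 1.6134 + 1.0953) = -5.0944
Step 2: Compute augmented objective.
t*f(x) = 8.69*-5.48 = -47.6212
Total = -47.6212 - 5.0944 = -52.7156


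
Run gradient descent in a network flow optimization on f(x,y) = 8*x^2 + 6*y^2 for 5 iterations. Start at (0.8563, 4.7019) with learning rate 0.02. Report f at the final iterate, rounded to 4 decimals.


Gradient descent on f(x,y) = 8*x^2 + 6*y^2.
Starting point: (0.8563, 4.7019), alpha = 0.02
Step 1: grad_x = 2*8*0.8563 = 13.7008, grad_y = 2*6*4.7019 = 56.4228
  x_1 = 0.8563 - 0.02*13.7008 = 0.5823
  y_1 = 4.7019 - 0.02*56.4228 = 3.5734
Step 2: grad_x = 2*8*0.5823 = 9.3165, grad_y = 2*6*3.5734 = 42.8813
  x_2 = 0.5823 - 0.02*9.3165 = 0.396
  y_2 = 3.5734 - 0.02*42.8813 = 2.7158
Step 3: grad_x = 2*8*0.396 = 6.3352, grad_y = 2*6*2.7158 = 32.5898
  x_3 = 0.396 - 0.02*6.3352 = 0.2692
  y_3 = 2.7158 - 0.02*32.5898 = 2.064
Step 4: grad_x = 2*8*0.2692 = 4.308, grad_y = 2*6*2.064 = 24.7683
  x_4 = 0.2692 - 0.02*4.308 = 0.1831
  y_4 = 2.064 - 0.02*24.7683 = 1.5687
Step 5: grad_x = 2*8*0.1831 = 2.9294, grad_y = 2*6*1.5687 = 18.8239
  x_5 = 0.1831 - 0.02*2.9294 = 0.1245
  y_5 = 1.5687 - 0.02*18.8239 = 1.1922
f(0.1245, 1.1922) = 8*0.1245^2 + 6*1.1922^2 = 8.6517


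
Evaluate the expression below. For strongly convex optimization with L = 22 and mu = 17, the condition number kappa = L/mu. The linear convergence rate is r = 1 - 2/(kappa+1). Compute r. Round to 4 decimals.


Step 1: Compute the condition number.
kappa = L/mu = 22/17 = 1.2941
Step 2: Compute the convergence rate.
r = 1 - 2/(kappa + 1) = 1 - 2*mu/(L + mu) = (L - mu)/(L + mu) = 5/39 = 0.1282


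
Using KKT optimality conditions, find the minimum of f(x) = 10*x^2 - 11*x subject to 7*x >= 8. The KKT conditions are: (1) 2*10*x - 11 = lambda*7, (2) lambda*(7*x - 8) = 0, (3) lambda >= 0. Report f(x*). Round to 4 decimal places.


Step 1: Try lambda = 0 (constraint inactive).
x_unc = 11/(2*10) = 0.55
Check: 7*0.55 = 3.85 < 8 -- violated!
Step 2: Constraint must be active: 7*x = 8
x* = 8/7 = 1.1429 (rounded; the exact value 8/7 is used below)
lambda = (2*10*(8/7) - 11)/7 = 1.6939
Step 3: Compute optimal value.
f(x*) = 10*(8/7)^2 - 11*(8/7) = 0.4898


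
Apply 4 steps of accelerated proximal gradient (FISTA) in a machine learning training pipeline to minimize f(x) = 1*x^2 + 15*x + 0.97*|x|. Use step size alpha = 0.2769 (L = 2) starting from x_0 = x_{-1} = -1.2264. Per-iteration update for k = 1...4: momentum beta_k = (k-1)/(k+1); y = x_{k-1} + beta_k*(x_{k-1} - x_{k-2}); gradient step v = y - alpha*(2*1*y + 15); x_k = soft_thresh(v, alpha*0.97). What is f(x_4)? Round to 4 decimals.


FISTA on f(x) = 1*x^2 + 15*x + 0.97*|x|
L = 2, alpha = 0.2769
Iteration 1: beta = 0.0, y = -1.2264 + 0.0*(-1.2264 + 1.2264) = -1.2264
  grad(y) = 12.5472, v = y - alpha*grad = -4.7007
  prox(v) = soft_thresh(-4.7007, 0.2686) = -4.4321
Iteration 2: beta = 0.3333, y = -4.4321 + 0.3333*(-4.4321 + 1.2264) = -5.5007
  grad(y) = 3.9986, v = y - alpha*grad = -6.6079
  prox(v) = soft_thresh(-6.6079, 0.2686) = -6.3393
Iteration 3: beta = 0.5, y = -6.3393 + 0.5*(-6.3393 + 4.4321) = -7.2929
  grad(y) = 0.4142, v = y - alpha*grad = -7.4076
  prox(v) = soft_thresh(-7.4076, 0.2686) = -7.139
Iteration 4: beta = 0.6, y = -7.139 + 0.6*(-7.139 + 6.3393) = -7.6188
  grad(y) = -0.2376, v = y - alpha*grad = -7.553
  prox(v) = soft_thresh(-7.553, 0.2686) = -7.2844
f(x_4) = 1*(-7.2844)^2 + 15*(-7.2844) + 0.97*|-7.2844| = -49.1376


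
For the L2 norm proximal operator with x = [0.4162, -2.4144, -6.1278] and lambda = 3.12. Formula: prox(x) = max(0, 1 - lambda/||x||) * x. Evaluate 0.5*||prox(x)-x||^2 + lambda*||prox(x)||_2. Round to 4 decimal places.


Step 1: Compute ||x||.
||x|| = 6.5994
Step 2: Compute scaling factor.
scale = max(0, 1 - 3.12/6.5994) = 0.5272
Step 3: prox(x) = [0.2194, -1.2729, -3.2308]
||prox(x)|| = 3.4794
Step 4: Proximal objective.
0.5*||prox-x||^2 = 4.8672
lambda*||prox|| = 10.8557
Total = 15.723


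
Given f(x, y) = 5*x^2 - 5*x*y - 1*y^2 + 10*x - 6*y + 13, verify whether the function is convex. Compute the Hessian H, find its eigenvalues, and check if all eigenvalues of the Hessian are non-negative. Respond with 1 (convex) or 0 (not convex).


The Hessian of f(x,y) = 5*x^2 - 5*x*y - 1*y^2 + 10*x - 6*y + 13 is:
H = [[10, -5], [-5, -2]]
Trace = 10 - 2 = 8
Determinant = 10*-2 - (-5)^2 = -45
Discriminant = (8)^2 - 4*-45 = 244.0
Eigenvalues: lambda_1 = -3.8102, lambda_2 = 11.8102
The function is not convex.

0


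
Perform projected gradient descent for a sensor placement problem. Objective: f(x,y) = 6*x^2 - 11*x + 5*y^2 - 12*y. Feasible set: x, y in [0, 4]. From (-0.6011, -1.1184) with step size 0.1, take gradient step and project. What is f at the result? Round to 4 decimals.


Step 1: Compute gradient at (-0.6011, -1.1184).
grad_x = 2*6*-0.6011 - 11 = -18.2132
grad_y = 2*5*-1.1184 - 12 = -23.184
Step 2: Gradient step.
x_raw = -0.6011 - 0.1*-18.2132 = 1.2202
y_raw = -1.1184 - 0.1*-23.184 = 1.2
Step 3: Project onto [0, 4].
x_proj = clip(1.2202) = 1.2202
y_proj = clip(1.2) = 1.2
Step 4: Evaluate f.
f(1.2202, 1.2) = -11.6888


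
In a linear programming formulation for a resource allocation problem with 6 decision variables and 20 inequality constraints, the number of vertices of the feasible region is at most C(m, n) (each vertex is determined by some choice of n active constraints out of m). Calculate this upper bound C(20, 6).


Each vertex corresponds to some choice of n active constraints out of m, so the number of vertices is at most C(m, n) = m! / (n!(m-n)!).
m = 20, n = 6
Numerator: 20 * 19 * 18 * 17 * 16 * 15
Denominator: 6! = 720
C(20, 6) = 38760


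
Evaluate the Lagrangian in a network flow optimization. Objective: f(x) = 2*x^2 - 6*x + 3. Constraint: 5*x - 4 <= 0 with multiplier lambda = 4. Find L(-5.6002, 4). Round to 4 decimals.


Step 1: Evaluate f(x).
f(-5.6002) = 2*(-5.6002)^2 - 6*(-5.6002) + 3 = 99.3257
Step 2: Evaluate g(x).
g(-5.6002) = 5*-5.6002 - 4 = -32.001
Step 3: Compute Lagrangian.
L = 99.3257 + 4*-32.001 = -28.6783


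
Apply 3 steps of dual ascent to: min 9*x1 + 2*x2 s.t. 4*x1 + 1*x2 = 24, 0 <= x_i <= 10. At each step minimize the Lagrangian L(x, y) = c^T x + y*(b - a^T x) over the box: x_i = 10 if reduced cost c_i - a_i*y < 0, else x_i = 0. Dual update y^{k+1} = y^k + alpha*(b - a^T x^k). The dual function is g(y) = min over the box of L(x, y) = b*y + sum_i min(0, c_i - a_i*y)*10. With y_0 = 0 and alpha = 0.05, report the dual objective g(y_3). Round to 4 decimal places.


Dual ascent for LP: min 9*x1 + 2*x2, 4*x1 + 1*x2 = 24, 0 <= x_i <= 10
Step 1: y^k = 0.0, reduced costs: (9.0, 2.0)
  x^k = (0.0, 0.0), subgradient = b - a^T x = 24.0
  y^{k+1} = 0.0 + 0.05*24.0 = 1.2
Step 2: y^k = 1.2, reduced costs: (4.2, 0.8)
  x^k = (0.0, 0.0), subgradient = b - a^T x = 24.0
  y^{k+1} = 1.2 + 0.05*24.0 = 2.4
Step 3: y^k = 2.4, reduced costs: (-0.6, -0.4)
  x^k = (10.0, 10.0), subgradient = b - a^T x = -26.0
  y^{k+1} = 2.4 + 0.05*-26.0 = 1.1
Dual objective at y_3 = 1.1: reduced costs (4.6, 0.9), box minimizer x = (0.0, 0.0)
g(y_3) = b*y + (c1 - a1*y)*x1 + (c2 - a2*y)*x2 = 24*1.1 + 4.6*0.0 + 0.9*0.0 = 26.4 + 0.0 + 0.0 = 26.4


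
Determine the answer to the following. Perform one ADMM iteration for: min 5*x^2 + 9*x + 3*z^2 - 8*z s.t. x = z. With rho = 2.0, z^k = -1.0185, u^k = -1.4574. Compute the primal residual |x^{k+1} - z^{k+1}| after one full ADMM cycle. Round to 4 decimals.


ADMM iteration with rho = 2.0, z^k = -1.0185, u^k = -1.4574
Step 1: x-update.
Minimize 5*x^2 + 9*x + (2.0/2)*(x + 1.0185 - 1.4574)^2
FOC: (2*5 + 2.0)*x = -9 + 2.0*(-1.0185 + 1.4574)
x^{k+1} = -0.6769
Step 2: z-update.
Minimize 3*z^2 - 8*z + (2.0/2)*(-0.6769 - z - 1.4574)^2
FOC: (2*3 + 2.0)*z = 8 + 2.0*(-0.6769 - 1.4574)
z^{k+1} = 0.4664
Step 3: u-update.
u^{k+1} = -1.4574 - 0.6769 - 0.4664 = -2.6007
Step 4: Primal residual = |-0.6769 - 0.4664| = 1.1433


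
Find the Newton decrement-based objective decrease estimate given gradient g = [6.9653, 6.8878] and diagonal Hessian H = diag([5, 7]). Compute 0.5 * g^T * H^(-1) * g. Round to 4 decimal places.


Step 1: H is diagonal, so H^(-1) * g = [1.3931, 0.984].
Step 2: g^T H^(-1) g = sum_i g_i^2 / H_ii
  = (6.9653)^2/5 + (6.8878)^2/7
  = 9.7031 + 6.7774 = 16.4805
Step 3: Objective decrease = 0.5 * g^T H^(-1) g = 8.2402


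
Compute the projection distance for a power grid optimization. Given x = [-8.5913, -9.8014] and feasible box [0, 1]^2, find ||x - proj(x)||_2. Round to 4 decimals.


Project each component onto [0, 1].
clip(-8.5913) = 0.0, clip(-9.8014) = 0.0
Projection = [0.0, 0.0]
Squared diffs: [73.8104, 96.0674]
Distance = sqrt(169.8778) = 13.0337


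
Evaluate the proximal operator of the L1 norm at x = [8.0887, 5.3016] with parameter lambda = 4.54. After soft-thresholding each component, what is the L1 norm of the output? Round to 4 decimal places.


Soft-thresholding with lambda = 4.54:
prox(8.0887) = sign(8.0887)*max(|8.0887| - 4.54, 0) = 3.5487
prox(5.3016) = sign(5.3016)*max(|5.3016| - 4.54, 0) = 0.7616
prox(x) = [3.5487, 0.7616]
||prox(x)||_1 = 3.5487 + 0.7616 = 4.3103


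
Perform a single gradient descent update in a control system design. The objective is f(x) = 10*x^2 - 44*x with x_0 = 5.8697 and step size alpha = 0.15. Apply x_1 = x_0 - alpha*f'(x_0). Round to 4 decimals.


We compute the gradient at x_0 and apply the update.
f'(x) = 20*x - 44
f'(5.8697) = 20*5.8697 - 44 = 73.394
x_1 = 5.8697 - 0.15*73.394 = -5.1394


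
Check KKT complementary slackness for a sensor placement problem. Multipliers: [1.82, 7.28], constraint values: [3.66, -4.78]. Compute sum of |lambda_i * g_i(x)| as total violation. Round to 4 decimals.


KKT complementary slackness check:
lambda_1 * g_1 = 1.82 * 3.66 = 6.6612
lambda_2 * g_2 = 7.28 * -4.78 = -34.7984
Total violation = 6.6612 + 34.7984 = 41.4596


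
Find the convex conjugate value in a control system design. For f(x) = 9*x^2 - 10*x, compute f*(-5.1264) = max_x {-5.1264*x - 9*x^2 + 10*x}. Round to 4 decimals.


f*(y) = sup_x {y*x - a*x^2 - b*x} = sup_x {(y-b)*x - a*x^2}
FOC: (y - b) - 2a*x = 0 => x* = (y - b)/(2a)
x* = (-5.1264 + 10)/(2*9) = 0.2708
f*(-5.1264) = (y-b)^2/(4a) = (-5.1264 + 10)^2/(4*9)
= 23.752/36 = 0.6598


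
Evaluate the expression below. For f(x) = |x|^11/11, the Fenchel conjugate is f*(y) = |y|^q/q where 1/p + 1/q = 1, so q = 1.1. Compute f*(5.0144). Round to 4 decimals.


The conjugate exponent q satisfies 1/p + 1/q = 1.
p = 11, so q = 11/(11 - 1) = 1.1
|y|^q = 5.0144^1.1 = 5.8917
f*(5.0144) = 5.8917 / 1.1 = 5.3561


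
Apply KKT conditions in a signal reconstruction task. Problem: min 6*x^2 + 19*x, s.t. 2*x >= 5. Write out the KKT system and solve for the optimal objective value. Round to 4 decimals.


Step 1: Try lambda = 0 (constraint inactive).
x_unc = -19/(2*6) = -1.5833
Check: 2*-1.5833 = -3.1666 < 5 -- violated!
Step 2: Constraint must be active: 2*x = 5
x* = 5/2 = 2.5
lambda = (2*6*2.5 + 19)/2 = 24.5
Step 3: Compute optimal value.
f(x*) = 6*2.5^2 + 19*2.5 = 85.0


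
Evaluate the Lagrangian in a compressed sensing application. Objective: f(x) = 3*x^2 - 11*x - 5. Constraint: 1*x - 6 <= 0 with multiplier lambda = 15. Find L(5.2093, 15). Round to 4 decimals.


Step 1: Evaluate f(x).
f(5.2093) = 3*5.2093^2 - 11*5.2093 - 5 = 19.1081
Step 2: Evaluate g(x).
g(5.2093) = 1*5.2093 - 6 = -0.7907
Step 3: Compute Lagrangian.
L = 19.1081 + 15*-0.7907 = 7.2476


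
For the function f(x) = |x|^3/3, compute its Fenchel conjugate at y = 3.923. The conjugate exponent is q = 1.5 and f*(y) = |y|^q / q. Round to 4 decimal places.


The conjugate exponent q satisfies 1/p + 1/q = 1.
p = 3, so q = 3/(3 - 1) = 1.5
|y|^q = 3.923^1.5 = 7.7701
f*(3.923) = 7.7701 / 1.5 = 5.1801


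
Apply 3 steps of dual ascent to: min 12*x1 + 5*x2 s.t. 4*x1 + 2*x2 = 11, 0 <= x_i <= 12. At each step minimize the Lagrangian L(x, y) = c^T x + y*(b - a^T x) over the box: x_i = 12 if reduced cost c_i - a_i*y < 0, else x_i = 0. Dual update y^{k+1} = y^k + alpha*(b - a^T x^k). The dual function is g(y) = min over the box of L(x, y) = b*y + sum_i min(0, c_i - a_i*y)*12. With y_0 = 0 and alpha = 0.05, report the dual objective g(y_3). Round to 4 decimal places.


Dual ascent for LP: min 12*x1 + 5*x2, 4*x1 + 2*x2 = 11, 0 <= x_i <= 12
Step 1: y^k = 0.0, reduced costs: (12.0, 5.0)
  x^k = (0.0, 0.0), subgradient = b - a^T x = 11.0
  y^{k+1} = 0.0 + 0.05*11.0 = 0.55
Step 2: y^k = 0.55, reduced costs: (9.8, 3.9)
  x^k = (0.0, 0.0), subgradient = b - a^T x = 11.0
  y^{k+1} = 0.55 + 0.05*11.0 = 1.1
Step 3: y^k = 1.1, reduced costs: (7.6, 2.8)
  x^k = (0.0, 0.0), subgradient = b - a^T x = 11.0
  y^{k+1} = 1.1 + 0.05*11.0 = 1.65
Dual objective at y_3 = 1.65: reduced costs (5.4, 1.7), box minimizer x = (0.0, 0.0)
g(y_3) = b*y + (c1 - a1*y)*x1 + (c2 - a2*y)*x2 = 11*1.65 + 5.4*0.0 + 1.7*0.0 = 18.15 + 0.0 + 0.0 = 18.15


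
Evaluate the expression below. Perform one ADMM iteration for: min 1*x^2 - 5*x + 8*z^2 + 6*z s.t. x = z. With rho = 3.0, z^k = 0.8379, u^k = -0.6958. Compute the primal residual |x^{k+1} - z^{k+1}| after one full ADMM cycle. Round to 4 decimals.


ADMM iteration with rho = 3.0, z^k = 0.8379, u^k = -0.6958
Step 1: x-update.
Minimize 1*x^2 - 5*x + (3.0/2)*(x - 0.8379 - 0.6958)^2
FOC: (2*1 + 3.0)*x = 5 + 3.0*(0.8379 + 0.6958)
x^{k+1} = 1.9202
Step 2: z-update.
Minimize 8*z^2 + 6*z + (3.0/2)*(1.9202 - z - 0.6958)^2
FOC: (2*8 + 3.0)*z = -6 + 3.0*(1.9202 - 0.6958)
z^{k+1} = -0.1225
Step 3: u-update.
u^{k+1} = -0.6958 + 1.9202 + 0.1225 = 1.3469
Step 4: Primal residual = |1.9202 + 0.1225| = 2.0427


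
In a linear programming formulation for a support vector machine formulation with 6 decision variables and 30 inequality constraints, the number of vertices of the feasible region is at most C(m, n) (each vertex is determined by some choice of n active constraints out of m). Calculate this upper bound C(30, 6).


Each vertex corresponds to some choice of n active constraints out of m, so the number of vertices is at most C(m, n) = m! / (n!(m-n)!).
m = 30, n = 6
Numerator: 30 * 29 * 28 * 27 * 26 * 25
Denominator: 6! = 720
C(30, 6) = 593775


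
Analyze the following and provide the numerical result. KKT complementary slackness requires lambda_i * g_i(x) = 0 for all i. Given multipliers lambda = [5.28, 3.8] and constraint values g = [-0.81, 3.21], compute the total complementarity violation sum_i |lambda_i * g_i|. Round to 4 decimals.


KKT complementary slackness check:
lambda_1 * g_1 = 5.28 * -0.81 = -4.2768
lambda_2 * g_2 = 3.8 * 3.21 = 12.198
Total violation = 4.2768 + 12.198 = 16.4748


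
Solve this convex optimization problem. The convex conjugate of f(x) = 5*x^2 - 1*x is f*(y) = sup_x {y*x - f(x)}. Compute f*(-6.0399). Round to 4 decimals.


f*(y) = sup_x {y*x - a*x^2 - b*x} = sup_x {(y-b)*x - a*x^2}
FOC: (y - b) - 2a*x = 0 => x* = (y - b)/(2a)
x* = (-6.0399 + 1)/(2*5) = -0.504
f*(-6.0399) = (y-b)^2/(4a) = (-6.0399 + 1)^2/(4*5)
= 25.4006/20 = 1.27


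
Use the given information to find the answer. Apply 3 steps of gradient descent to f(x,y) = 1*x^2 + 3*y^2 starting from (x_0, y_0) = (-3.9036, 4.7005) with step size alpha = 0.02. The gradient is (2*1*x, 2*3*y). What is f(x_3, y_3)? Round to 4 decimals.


Gradient descent on f(x,y) = 1*x^2 + 3*y^2.
Starting point: (-3.9036, 4.7005), alpha = 0.02
Step 1: grad_x = 2*1*-3.9036 = -7.8072, grad_y = 2*3*4.7005 = 28.203
  x_1 = -3.9036 - 0.02*-7.8072 = -3.7475
  y_1 = 4.7005 - 0.02*28.203 = 4.1364
Step 2: grad_x = 2*1*-3.7475 = -7.4949, grad_y = 2*3*4.1364 = 24.8186
  x_2 = -3.7475 - 0.02*-7.4949 = -3.5976
  y_2 = 4.1364 - 0.02*24.8186 = 3.6401
Step 3: grad_x = 2*1*-3.5976 = -7.1951, grad_y = 2*3*3.6401 = 21.8404
  x_3 = -3.5976 - 0.02*-7.1951 = -3.4537
  y_3 = 3.6401 - 0.02*21.8404 = 3.2033
f(-3.4537, 3.2033) = 1*(-3.4537)^2 + 3*3.2033^2 = 42.7103


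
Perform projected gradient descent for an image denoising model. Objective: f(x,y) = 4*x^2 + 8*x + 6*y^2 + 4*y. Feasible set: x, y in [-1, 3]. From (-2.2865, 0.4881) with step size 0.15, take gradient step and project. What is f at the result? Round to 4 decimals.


Step 1: Compute gradient at (-2.2865, 0.4881).
grad_x = 2*4*-2.2865 + 8 = -10.292
grad_y = 2*6*0.4881 + 4 = 9.8572
Step 2: Gradient step.
x_raw = -2.2865 - 0.15*-10.292 = -0.7427
y_raw = 0.4881 - 0.15*9.8572 = -0.9905
Step 3: Project onto [-1, 3].
x_proj = clip(-0.7427) = -0.7427
y_proj = clip(-0.9905) = -0.9905
Step 4: Evaluate f.
f(-0.7427, -0.9905) = -1.8108


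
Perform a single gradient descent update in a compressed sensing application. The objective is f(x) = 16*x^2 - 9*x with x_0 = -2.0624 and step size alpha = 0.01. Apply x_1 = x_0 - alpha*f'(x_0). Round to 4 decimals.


We compute the gradient at x_0 and apply the update.
f'(x) = 32*x - 9
f'(-2.0624) = 32*-2.0624 - 9 = -74.9968
x_1 = -2.0624 - 0.01*-74.9968 = -1.3124


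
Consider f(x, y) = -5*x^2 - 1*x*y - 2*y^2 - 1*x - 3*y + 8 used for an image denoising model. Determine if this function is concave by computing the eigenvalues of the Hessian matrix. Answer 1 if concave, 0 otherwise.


The Hessian of f(x,y) = -5*x^2 - 1*x*y - 2*y^2 - 1*x - 3*y + 8 is:
H = [[-10, -1], [-1, -4]]
Trace = -10 - 4 = -14
Determinant = -10*-4 - (-1)^2 = 39
Discriminant = (-14)^2 - 4*39 = 40.0
Eigenvalues: lambda_1 = -10.1623, lambda_2 = -3.8377
The function is concave.

1


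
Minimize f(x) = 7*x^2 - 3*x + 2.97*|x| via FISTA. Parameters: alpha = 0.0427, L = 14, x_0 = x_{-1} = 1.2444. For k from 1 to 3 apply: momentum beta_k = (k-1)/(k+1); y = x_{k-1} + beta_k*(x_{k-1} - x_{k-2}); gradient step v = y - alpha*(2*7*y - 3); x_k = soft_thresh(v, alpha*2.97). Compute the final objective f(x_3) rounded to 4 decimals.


FISTA on f(x) = 7*x^2 - 3*x + 2.97*|x|
L = 14, alpha = 0.0427
Iteration 1: beta = 0.0, y = 1.2444 + 0.0*(1.2444 - 1.2444) = 1.2444
  grad(y) = 14.4216, v = y - alpha*grad = 0.6286
  prox(v) = soft_thresh(0.6286, 0.1268) = 0.5018
Iteration 2: beta = 0.3333, y = 0.5018 + 0.3333*(0.5018 - 1.2444) = 0.2542
  grad(y) = 0.5593, v = y - alpha*grad = 0.2304
  prox(v) = soft_thresh(0.2304, 0.1268) = 0.1035
Iteration 3: beta = 0.5, y = 0.1035 + 0.5*(0.1035 - 0.5018) = -0.0956
  grad(y) = -4.3382, v = y - alpha*grad = 0.0897
  prox(v) = soft_thresh(0.0897, 0.1268) = 0.0
f(x_3) = 7*0.0^2 - 3*0.0 + 2.97*|0.0| = 0.0


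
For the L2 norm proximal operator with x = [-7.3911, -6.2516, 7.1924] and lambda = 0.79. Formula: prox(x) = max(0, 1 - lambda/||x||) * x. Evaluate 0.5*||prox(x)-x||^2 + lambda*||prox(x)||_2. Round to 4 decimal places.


Step 1: Compute ||x||.
||x|| = 12.0599
Step 2: Compute scaling factor.
scale = max(0, 1 - 0.79/12.0599) = 0.9345
Step 3: prox(x) = [-6.9069, -5.8421, 6.7213]
||prox(x)|| = 11.2699
Step 4: Proximal objective.
0.5*||prox-x||^2 = 0.3121
lambda*||prox|| = 8.9032
Total = 9.2153


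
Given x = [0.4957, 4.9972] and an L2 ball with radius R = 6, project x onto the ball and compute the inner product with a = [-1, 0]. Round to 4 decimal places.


Step 1: Compute ||x|| (intermediates to 6 decimals).
||x|| = sqrt(0.4957^2 + 4.9972^2) = 5.021725
Step 2: Project.
Since ||x|| <= R, proj = x (no scaling needed).
proj(x) = [0.4957, 4.9972]
Step 3: Dot product.
a^T * proj(x) = -1*0.4957 + 0*4.9972 = -0.4957


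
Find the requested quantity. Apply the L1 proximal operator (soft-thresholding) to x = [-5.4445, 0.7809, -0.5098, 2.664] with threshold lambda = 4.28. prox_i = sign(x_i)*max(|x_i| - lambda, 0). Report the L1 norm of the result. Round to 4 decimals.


Soft-thresholding with lambda = 4.28:
prox(-5.4445) = sign(-5.4445)*max(|-5.4445| - 4.28, 0) = -1.1645
prox(0.7809) = sign(0.7809)*max(|0.7809| - 4.28, 0) = 0.0
prox(-0.5098) = sign(-0.5098)*max(|-0.5098| - 4.28, 0) = 0.0
prox(2.664) = sign(2.664)*max(|2.664| - 4.28, 0) = 0.0
prox(x) = [-1.1645, 0.0, 0.0, 0.0]
||prox(x)||_1 = 1.1645 + 0.0 + 0.0 + 0.0 = 1.1645


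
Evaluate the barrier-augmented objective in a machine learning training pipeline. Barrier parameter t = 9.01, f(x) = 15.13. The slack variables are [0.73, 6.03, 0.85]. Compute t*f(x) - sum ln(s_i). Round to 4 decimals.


Step 1: Compute log-barrier.
ln values: [-0.3147, 1.7967, -0.1625]
phi = -(-0.3147 + 1.7967 - 0.1625) = -1.3195
Step 2: Compute augmented objective.
t*f(x) = 9.01*15.13 = 136.3213
Total = 136.3213 - 1.3195 = 135.0018


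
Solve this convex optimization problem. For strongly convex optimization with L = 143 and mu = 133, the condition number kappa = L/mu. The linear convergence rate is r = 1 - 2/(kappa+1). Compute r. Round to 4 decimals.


Step 1: Compute the condition number.
kappa = L/mu = 143/133 = 1.0752
Step 2: Compute the convergence rate.
r = 1 - 2/(kappa + 1) = 1 - 2*mu/(L + mu) = (L - mu)/(L + mu) = 10/276 = 0.0362


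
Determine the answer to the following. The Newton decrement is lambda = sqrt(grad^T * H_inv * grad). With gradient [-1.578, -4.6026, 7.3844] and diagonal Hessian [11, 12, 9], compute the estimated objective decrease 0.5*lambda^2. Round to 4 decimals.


Step 1: H is diagonal, so H^(-1) * g = [-0.1435, -0.3836, 0.8205].
Step 2: g^T H^(-1) g = sum_i g_i^2 / H_ii
  = (-1.578)^2/11 + (-4.6026)^2/12 + (7.3844)^2/9
  = 0.2264 + 1.7653 + 6.0588 = 8.0505
Step 3: Objective decrease = 0.5 * g^T H^(-1) g = 4.0253


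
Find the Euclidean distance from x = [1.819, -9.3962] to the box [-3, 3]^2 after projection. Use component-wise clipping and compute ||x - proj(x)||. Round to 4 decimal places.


Project each component onto [-3, 3].
clip(1.819) = 1.819, clip(-9.3962) = -3.0
Projection = [1.819, -3.0]
Squared diffs: [0.0, 40.9114]
Distance = sqrt(40.9114) = 6.3962


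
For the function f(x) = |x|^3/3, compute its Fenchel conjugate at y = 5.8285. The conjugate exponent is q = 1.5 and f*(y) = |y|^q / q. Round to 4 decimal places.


The conjugate exponent q satisfies 1/p + 1/q = 1.
p = 3, so q = 3/(3 - 1) = 1.5
|y|^q = 5.8285^1.5 = 14.0713
f*(5.8285) = 14.0713 / 1.5 = 9.3809


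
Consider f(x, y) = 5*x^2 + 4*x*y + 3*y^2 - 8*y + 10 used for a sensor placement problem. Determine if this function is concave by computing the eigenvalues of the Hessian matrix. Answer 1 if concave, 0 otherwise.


The Hessian of f(x,y) = 5*x^2 + 4*x*y + 3*y^2 - 8*y + 10 is:
H = [[10, 4], [4, 6]]
Trace = 10 + 6 = 16
Determinant = 10*6 - (4)^2 = 44
Discriminant = (16)^2 - 4*44 = 80.0
Eigenvalues: lambda_1 = 3.5279, lambda_2 = 12.4721
The function is not concave.

0


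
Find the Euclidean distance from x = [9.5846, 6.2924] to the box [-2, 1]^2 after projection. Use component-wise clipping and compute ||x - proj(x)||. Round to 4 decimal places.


Project each component onto [-2, 1].
clip(9.5846) = 1.0, clip(6.2924) = 1.0
Projection = [1.0, 1.0]
Squared diffs: [73.6954, 28.0095]
Distance = sqrt(101.7049) = 10.0849


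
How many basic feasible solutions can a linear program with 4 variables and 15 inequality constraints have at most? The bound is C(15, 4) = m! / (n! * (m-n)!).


Each vertex corresponds to some choice of n active constraints out of m, so the number of vertices is at most C(m, n) = m! / (n!(m-n)!).
m = 15, n = 4
Numerator: 15 * 14 * 13 * 12
Denominator: 4! = 24
C(15, 4) = 1365


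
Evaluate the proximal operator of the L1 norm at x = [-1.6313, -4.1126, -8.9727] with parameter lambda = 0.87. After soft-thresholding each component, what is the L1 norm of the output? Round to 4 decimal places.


Soft-thresholding with lambda = 0.87:
prox(-1.6313) = sign(-1.6313)*max(|-1.6313| - 0.87, 0) = -0.7613
prox(-4.1126) = sign(-4.1126)*max(|-4.1126| - 0.87, 0) = -3.2426
prox(-8.9727) = sign(-8.9727)*max(|-8.9727| - 0.87, 0) = -8.1027
prox(x) = [-0.7613, -3.2426, -8.1027]
||prox(x)||_1 = 0.7613 + 3.2426 + 8.1027 = 12.1066


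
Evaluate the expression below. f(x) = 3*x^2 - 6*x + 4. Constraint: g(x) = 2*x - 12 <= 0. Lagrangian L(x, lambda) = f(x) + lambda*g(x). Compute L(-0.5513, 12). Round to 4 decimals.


Step 1: Evaluate f(x).
f(-0.5513) = 3*(-0.5513)^2 - 6*(-0.5513) + 4 = 8.2196
Step 2: Evaluate g(x).
g(-0.5513) = 2*-0.5513 - 12 = -13.1026
Step 3: Compute Lagrangian.
L = 8.2196 + 12*-13.1026 = -149.0116


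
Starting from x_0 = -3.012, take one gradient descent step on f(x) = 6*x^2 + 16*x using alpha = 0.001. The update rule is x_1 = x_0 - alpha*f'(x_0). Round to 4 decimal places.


We compute the gradient at x_0 and apply the update.
f'(x) = 12*x + 16
f'(-3.012) = 12*-3.012 + 16 = -20.144
x_1 = -3.012 - 0.001*-20.144 = -2.9919


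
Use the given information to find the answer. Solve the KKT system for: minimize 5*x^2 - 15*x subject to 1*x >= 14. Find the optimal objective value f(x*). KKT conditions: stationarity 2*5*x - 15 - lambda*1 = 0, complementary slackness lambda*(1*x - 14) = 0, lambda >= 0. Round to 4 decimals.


Step 1: Try lambda = 0 (constraint inactive).
x_unc = 15/(2*5) = 1.5
Check: 1*1.5 = 1.5 < 14 -- violated!
Step 2: Constraint must be active: 1*x = 14
x* = 14/1 = 14.0
lambda = (2*5*14.0 - 15)/1 = 125.0
Step 3: Compute optimal value.
f(x*) = 5*14.0^2 - 15*14.0 = 770.0


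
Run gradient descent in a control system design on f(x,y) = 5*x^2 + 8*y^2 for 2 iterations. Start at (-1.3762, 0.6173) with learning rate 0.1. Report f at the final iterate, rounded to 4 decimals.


Gradient descent on f(x,y) = 5*x^2 + 8*y^2.
Starting point: (-1.3762, 0.6173), alpha = 0.1
Step 1: grad_x = 2*5*-1.3762 = -13.762, grad_y = 2*8*0.6173 = 9.8768
  x_1 = -1.3762 - 0.1*-13.762 = 0.0
  y_1 = 0.6173 - 0.1*9.8768 = -0.3704
Step 2: grad_x = 2*5*0.0 = 0.0, grad_y = 2*8*-0.3704 = -5.9261
  x_2 = 0.0 - 0.1*0.0 = 0.0
  y_2 = -0.3704 - 0.1*-5.9261 = 0.2222
f(0.0, 0.2222) = 5*0.0^2 + 8*0.2222^2 = 0.3951


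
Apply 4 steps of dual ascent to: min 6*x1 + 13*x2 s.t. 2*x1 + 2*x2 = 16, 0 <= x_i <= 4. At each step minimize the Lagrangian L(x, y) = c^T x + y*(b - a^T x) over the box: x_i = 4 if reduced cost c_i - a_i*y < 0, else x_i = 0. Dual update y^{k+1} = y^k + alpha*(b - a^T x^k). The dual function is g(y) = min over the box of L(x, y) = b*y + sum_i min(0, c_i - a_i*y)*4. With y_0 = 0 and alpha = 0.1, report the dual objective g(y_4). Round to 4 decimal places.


Dual ascent for LP: min 6*x1 + 13*x2, 2*x1 + 2*x2 = 16, 0 <= x_i <= 4
Step 1: y^k = 0.0, reduced costs: (6.0, 13.0)
  x^k = (0.0, 0.0), subgradient = b - a^T x = 16.0
  y^{k+1} = 0.0 + 0.1*16.0 = 1.6
Step 2: y^k = 1.6, reduced costs: (2.8, 9.8)
  x^k = (0.0, 0.0), subgradient = b - a^T x = 16.0
  y^{k+1} = 1.6 + 0.1*16.0 = 3.2
Step 3: y^k = 3.2, reduced costs: (-0.4, 6.6)
  x^k = (4.0, 0.0), subgradient = b - a^T x = 8.0
  y^{k+1} = 3.2 + 0.1*8.0 = 4.0
Step 4: y^k = 4.0, reduced costs: (-2.0, 5.0)
  x^k = (4.0, 0.0), subgradient = b - a^T x = 8.0
  y^{k+1} = 4.0 + 0.1*8.0 = 4.8
Dual objective at y_4 = 4.8: reduced costs (-3.6, 3.4), box minimizer x = (4.0, 0.0)
g(y_4) = b*y + (c1 - a1*y)*x1 + (c2 - a2*y)*x2 = 16*4.8 + (-3.6)*4.0 + 3.4*0.0 = 76.8 - 14.4 + 0.0 = 62.4


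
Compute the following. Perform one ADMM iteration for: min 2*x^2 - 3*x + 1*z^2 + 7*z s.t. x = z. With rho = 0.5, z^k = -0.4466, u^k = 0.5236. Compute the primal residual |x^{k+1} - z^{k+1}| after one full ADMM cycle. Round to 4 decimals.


ADMM iteration with rho = 0.5, z^k = -0.4466, u^k = 0.5236
Step 1: x-update.
Minimize 2*x^2 - 3*x + (0.5/2)*(x + 0.4466 + 0.5236)^2
FOC: (2*2 + 0.5)*x = 3 + 0.5*(-0.4466 - 0.5236)
x^{k+1} = 0.5589
Step 2: z-update.
Minimize 1*z^2 + 7*z + (0.5/2)*(0.5589 - z + 0.5236)^2
FOC: (2*1 + 0.5)*z = -7 + 0.5*(0.5589 + 0.5236)
z^{k+1} = -2.5835
Step 3: u-update.
u^{k+1} = 0.5236 + 0.5589 + 2.5835 = 3.666
Step 4: Primal residual = |0.5589 + 2.5835| = 3.1424


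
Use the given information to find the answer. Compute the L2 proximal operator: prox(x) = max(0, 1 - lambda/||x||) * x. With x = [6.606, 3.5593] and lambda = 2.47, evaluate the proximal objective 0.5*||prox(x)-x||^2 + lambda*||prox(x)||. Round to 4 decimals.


Step 1: Compute ||x||.
||x|| = 7.5039
Step 2: Compute scaling factor.
scale = max(0, 1 - 2.47/7.5039) = 0.6708
Step 3: prox(x) = [4.4315, 2.3877]
||prox(x)|| = 5.0339
Step 4: Proximal objective.
0.5*||prox-x||^2 = 3.0505
lambda*||prox|| = 12.4337
Total = 15.4841


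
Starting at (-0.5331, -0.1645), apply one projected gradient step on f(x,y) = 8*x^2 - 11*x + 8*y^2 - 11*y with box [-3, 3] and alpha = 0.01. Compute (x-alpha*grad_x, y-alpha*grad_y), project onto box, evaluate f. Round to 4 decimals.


Step 1: Compute gradient at (-0.5331, -0.1645).
grad_x = 2*8*-0.5331 - 11 = -19.5296
grad_y = 2*8*-0.1645 - 11 = -13.632
Step 2: Gradient step.
x_raw = -0.5331 - 0.01*-19.5296 = -0.3378
y_raw = -0.1645 - 0.01*-13.632 = -0.0282
Step 3: Project onto [-3, 3].
x_proj = clip(-0.3378) = -0.3378
y_proj = clip(-0.0282) = -0.0282
Step 4: Evaluate f.
f(-0.3378, -0.0282) = 4.9451


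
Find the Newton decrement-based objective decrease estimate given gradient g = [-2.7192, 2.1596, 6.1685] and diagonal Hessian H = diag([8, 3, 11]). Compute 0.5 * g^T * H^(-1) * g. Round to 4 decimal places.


Step 1: H is diagonal, so H^(-1) * g = [-0.3399, 0.7199, 0.5608].
Step 2: g^T H^(-1) g = sum_i g_i^2 / H_ii
  = (-2.7192)^2/8 + (2.1596)^2/3 + (6.1685)^2/11
  = 0.9243 + 1.5546 + 3.4591 = 5.938
Step 3: Objective decrease = 0.5 * g^T H^(-1) g = 2.969


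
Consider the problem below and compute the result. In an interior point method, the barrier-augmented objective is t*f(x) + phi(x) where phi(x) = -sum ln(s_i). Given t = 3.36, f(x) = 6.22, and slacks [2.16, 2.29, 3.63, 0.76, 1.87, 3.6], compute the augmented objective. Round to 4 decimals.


Step 1: Compute log-barrier.
ln values: [0.7701, 0.8286, 1.2892, -0.2744, 0.6259, 1.2809]
phi = -(0.7701 + 0.8286 + 1.2892 - 0.2744 + 0.6259 + 1.2809) = -4.5203
Step 2: Compute augmented objective.
t*f(x) = 3.36*6.22 = 20.8992
Total = 20.8992 - 4.5203 = 16.3789


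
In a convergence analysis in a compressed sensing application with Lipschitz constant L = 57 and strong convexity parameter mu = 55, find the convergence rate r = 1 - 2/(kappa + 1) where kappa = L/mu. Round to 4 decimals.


Step 1: Compute the condition number.
kappa = L/mu = 57/55 = 1.0364
Step 2: Compute the convergence rate.
r = 1 - 2/(kappa + 1) = 1 - 2*mu/(L + mu) = (L - mu)/(L + mu) = 2/112 = 0.0179
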